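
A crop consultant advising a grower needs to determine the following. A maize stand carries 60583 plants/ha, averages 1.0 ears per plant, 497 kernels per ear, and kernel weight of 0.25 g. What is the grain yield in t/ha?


Y = density * ears * kernels * kw
  = 60583 * 1.0 * 497 * 0.25 g/ha
  = 7527437.75 g/ha
  = 7527.44 kg/ha = 7.53 t/ha


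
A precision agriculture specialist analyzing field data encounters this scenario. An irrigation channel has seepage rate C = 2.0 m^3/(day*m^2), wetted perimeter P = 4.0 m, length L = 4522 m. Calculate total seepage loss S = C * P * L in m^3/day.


S = C * P * L
  = 2.0 * 4.0 * 4522
  = 36176 m^3/day


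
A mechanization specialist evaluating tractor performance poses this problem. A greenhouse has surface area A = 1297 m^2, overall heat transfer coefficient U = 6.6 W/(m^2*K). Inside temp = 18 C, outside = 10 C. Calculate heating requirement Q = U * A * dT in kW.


dT = 18 - (10) = 8 K
Q = U * A * dT
  = 6.6 * 1297 * 8
  = 68481.60 W = 68.48 kW


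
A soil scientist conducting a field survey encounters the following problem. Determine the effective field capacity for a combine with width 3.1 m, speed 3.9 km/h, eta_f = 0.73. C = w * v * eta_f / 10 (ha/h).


C = w * v * eta_f / 10
  = 3.1 * 3.9 * 0.73 / 10
  = 8.83 / 10
  = 0.88 ha/h


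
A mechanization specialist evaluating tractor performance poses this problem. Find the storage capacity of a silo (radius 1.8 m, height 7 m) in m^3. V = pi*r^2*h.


V = pi * r^2 * h
  = pi * 1.8^2 * 7
  = pi * 3.24 * 7
  = 71.25 m^3


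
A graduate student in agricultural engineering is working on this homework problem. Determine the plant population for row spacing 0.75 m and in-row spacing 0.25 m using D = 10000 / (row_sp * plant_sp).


D = 10000 / (row_sp * plant_sp)
  = 10000 / (0.75 * 0.25)
  = 10000 / 0.1875
  = 53333.33 plants/ha


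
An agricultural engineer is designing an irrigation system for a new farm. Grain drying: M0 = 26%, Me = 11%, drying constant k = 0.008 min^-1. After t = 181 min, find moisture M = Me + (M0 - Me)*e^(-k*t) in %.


M = Me + (M0 - Me) * e^(-k*t)
  = 11 + (26 - 11) * e^(-0.008*181)
  = 11 + 15 * e^(-1.448)
  = 11 + 15 * 0.23504
  = 11 + 3.5256
  = 14.53%


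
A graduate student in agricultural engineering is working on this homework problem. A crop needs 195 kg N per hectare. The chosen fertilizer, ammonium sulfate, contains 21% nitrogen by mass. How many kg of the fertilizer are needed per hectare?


Rate = N_required / (N_content / 100)
     = 195 / (21 / 100)
     = 195 / 0.21
     = 928.57 kg/ha


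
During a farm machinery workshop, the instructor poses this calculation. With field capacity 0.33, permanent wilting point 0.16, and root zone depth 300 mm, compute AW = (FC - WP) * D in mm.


AW = (FC - WP) * D
   = (0.33 - 0.16) * 300
   = 0.17 * 300
   = 51 mm


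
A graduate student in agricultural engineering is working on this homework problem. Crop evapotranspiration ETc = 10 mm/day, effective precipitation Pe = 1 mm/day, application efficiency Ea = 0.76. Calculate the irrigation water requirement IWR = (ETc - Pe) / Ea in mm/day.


IWR = (ETc - Pe) / Ea
    = (10 - 1) / 0.76
    = 9 / 0.76
    = 11.84 mm/day


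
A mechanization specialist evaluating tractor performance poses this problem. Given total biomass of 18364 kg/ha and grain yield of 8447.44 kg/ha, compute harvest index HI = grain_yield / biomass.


HI = grain_yield / biomass
   = 8447.44 / 18364
   = 0.46


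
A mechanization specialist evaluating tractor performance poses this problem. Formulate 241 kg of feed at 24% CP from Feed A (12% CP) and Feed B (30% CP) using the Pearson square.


parts_A = CP_b - target = 30 - 24 = 6
parts_B = target - CP_a = 24 - 12 = 12
total_parts = 6 + 12 = 18
Feed A = 241 * 6 / 18 = 80.33 kg
Feed B = 241 * 12 / 18 = 160.67 kg

80.33 kg


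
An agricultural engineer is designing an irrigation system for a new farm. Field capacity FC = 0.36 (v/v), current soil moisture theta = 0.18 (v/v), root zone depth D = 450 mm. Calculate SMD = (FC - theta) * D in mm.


SMD = (FC - theta) * D
    = (0.36 - 0.18) * 450
    = 0.180 * 450
    = 81 mm


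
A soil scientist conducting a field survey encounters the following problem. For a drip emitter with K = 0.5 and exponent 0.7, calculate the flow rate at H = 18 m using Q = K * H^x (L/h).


Q = K * H^x
  = 0.5 * 18^0.7
  = 0.5 * 7.5629
  = 3.78 L/h


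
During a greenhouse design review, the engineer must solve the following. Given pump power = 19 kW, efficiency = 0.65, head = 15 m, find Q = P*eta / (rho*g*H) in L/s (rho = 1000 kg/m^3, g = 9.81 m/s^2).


Q = (P * 1000 * eta) / (rho * g * H)
  = (19 * 1000 * 0.65) / (1000 * 9.81 * 15)
  = 12350 / 147150
  = 0.08393 m^3/s = 83.93 L/s


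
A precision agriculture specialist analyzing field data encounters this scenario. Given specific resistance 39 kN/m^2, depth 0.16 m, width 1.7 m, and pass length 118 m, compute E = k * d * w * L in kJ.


E = k * d * w * L
  = 39 * 0.16 * 1.7 * 118
  = 1251.74 kJ


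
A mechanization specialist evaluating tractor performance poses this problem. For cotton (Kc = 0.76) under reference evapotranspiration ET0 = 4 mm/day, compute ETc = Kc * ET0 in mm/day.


ETc = Kc * ET0
    = 0.76 * 4
    = 3.04 mm/day


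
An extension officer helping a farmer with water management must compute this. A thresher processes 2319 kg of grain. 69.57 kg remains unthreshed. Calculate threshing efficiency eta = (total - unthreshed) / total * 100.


eta = (total - unthreshed) / total * 100
    = (2319 - 69.57) / 2319 * 100
    = 2249.43 / 2319 * 100
    = 97%


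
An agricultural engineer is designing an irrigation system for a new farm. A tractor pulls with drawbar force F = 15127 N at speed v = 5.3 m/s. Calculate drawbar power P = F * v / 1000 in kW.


P = F * v / 1000
  = 15127 * 5.3 / 1000
  = 80173.10 / 1000
  = 80.17 kW


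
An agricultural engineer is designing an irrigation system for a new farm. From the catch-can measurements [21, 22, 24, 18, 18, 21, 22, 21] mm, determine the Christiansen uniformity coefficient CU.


xbar = 167 / 8 = 20.875
sum|xi - xbar| = 11.500
CU = 100 * (1 - 11.500 / (8 * 20.875))
   = 100 * (1 - 0.0689)
   = 93.11%


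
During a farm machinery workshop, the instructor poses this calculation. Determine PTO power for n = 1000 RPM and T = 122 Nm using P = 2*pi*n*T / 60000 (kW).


P = 2*pi*n*T / 60000
  = 2*pi * 1000 * 122 / 60000
  = 766548.61 / 60000
  = 12.78 kW


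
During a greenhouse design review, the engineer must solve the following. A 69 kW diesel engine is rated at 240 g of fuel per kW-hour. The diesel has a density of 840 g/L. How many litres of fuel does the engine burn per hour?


FC = P * BSFC / rho_fuel
   = 69 * 240 / 840
   = 16560 / 840
   = 19.71 L/h


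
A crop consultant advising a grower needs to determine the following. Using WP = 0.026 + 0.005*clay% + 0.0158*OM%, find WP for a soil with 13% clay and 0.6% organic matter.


WP = 0.026 + 0.005*13 + 0.0158*0.6
   = 0.026 + 0.0650 + 0.0095
   = 0.1005


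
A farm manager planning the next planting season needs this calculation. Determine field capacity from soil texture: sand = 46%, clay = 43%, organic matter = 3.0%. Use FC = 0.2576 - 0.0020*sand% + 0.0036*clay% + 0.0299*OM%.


FC = 0.2576 - 0.0020*46 + 0.0036*43 + 0.0299*3.0
   = 0.2576 - 0.0920 + 0.1548 + 0.0897
   = 0.4101


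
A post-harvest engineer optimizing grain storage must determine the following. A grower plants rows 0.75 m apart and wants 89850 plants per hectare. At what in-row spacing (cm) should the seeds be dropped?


spacing = 10000 / (row_sp * density)
        = 10000 / (0.75 * 89850)
        = 10000 / 67387.50
        = 0.14840 m = 14.84 cm


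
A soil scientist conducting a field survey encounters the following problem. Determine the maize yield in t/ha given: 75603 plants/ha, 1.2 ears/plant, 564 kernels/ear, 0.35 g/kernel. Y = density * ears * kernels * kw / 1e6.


Y = density * ears * kernels * kw
  = 75603 * 1.2 * 564 * 0.35 g/ha
  = 17908838.64 g/ha
  = 17908.84 kg/ha = 17.91 t/ha


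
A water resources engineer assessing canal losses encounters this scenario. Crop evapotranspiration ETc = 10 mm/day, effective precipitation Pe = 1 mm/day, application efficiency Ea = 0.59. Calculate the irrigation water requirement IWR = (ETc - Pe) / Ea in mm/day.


IWR = (ETc - Pe) / Ea
    = (10 - 1) / 0.59
    = 9 / 0.59
    = 15.25 mm/day


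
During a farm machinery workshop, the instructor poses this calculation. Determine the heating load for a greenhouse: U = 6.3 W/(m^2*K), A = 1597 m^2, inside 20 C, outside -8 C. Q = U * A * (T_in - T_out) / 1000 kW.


dT = 20 - (-8) = 28 K
Q = U * A * dT
  = 6.3 * 1597 * 28
  = 281710.80 W = 281.71 kW


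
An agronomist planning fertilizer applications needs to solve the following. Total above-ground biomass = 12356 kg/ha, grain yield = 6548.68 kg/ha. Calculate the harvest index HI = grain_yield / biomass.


HI = grain_yield / biomass
   = 6548.68 / 12356
   = 0.53


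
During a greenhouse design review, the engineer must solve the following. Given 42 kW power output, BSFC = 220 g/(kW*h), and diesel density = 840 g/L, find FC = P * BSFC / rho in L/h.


FC = P * BSFC / rho_fuel
   = 42 * 220 / 840
   = 9240 / 840
   = 11 L/h


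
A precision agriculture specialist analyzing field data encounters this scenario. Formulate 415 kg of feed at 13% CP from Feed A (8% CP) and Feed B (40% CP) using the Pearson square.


parts_A = CP_b - target = 40 - 13 = 27
parts_B = target - CP_a = 13 - 8 = 5
total_parts = 27 + 5 = 32
Feed A = 415 * 27 / 32 = 350.16 kg
Feed B = 415 * 5 / 32 = 64.84 kg

350.16 kg


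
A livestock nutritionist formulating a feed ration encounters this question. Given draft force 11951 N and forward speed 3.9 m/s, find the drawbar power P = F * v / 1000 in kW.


P = F * v / 1000
  = 11951 * 3.9 / 1000
  = 46608.90 / 1000
  = 46.61 kW


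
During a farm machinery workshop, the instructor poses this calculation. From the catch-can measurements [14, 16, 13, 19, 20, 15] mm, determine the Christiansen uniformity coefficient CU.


xbar = 97 / 6 = 16.167
sum|xi - xbar| = 13.333
CU = 100 * (1 - 13.333 / (6 * 16.167))
   = 100 * (1 - 0.1375)
   = 86.25%


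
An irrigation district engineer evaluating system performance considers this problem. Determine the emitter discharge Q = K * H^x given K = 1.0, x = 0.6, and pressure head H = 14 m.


Q = K * H^x
  = 1.0 * 14^0.6
  = 1.0 * 4.8717
  = 4.87 L/h


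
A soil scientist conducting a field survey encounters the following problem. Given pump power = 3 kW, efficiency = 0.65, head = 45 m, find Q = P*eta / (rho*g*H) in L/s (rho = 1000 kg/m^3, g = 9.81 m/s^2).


Q = (P * 1000 * eta) / (rho * g * H)
  = (3 * 1000 * 0.65) / (1000 * 9.81 * 45)
  = 1950 / 441450
  = 0.00442 m^3/s = 4.42 L/s


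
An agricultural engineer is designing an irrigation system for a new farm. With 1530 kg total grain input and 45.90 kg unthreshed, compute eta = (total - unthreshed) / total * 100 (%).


eta = (total - unthreshed) / total * 100
    = (1530 - 45.90) / 1530 * 100
    = 1484.10 / 1530 * 100
    = 97%


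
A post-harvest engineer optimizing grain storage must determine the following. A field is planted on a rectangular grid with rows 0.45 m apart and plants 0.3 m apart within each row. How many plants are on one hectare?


D = 10000 / (row_sp * plant_sp)
  = 10000 / (0.45 * 0.3)
  = 10000 / 0.1350
  = 74074.07 plants/ha


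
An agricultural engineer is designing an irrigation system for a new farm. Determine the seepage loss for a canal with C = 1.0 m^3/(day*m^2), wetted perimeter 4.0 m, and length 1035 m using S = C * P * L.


S = C * P * L
  = 1.0 * 4.0 * 1035
  = 4140 m^3/day


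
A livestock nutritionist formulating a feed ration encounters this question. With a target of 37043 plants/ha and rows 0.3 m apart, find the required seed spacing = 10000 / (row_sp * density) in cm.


spacing = 10000 / (row_sp * density)
        = 10000 / (0.3 * 37043)
        = 10000 / 11112.90
        = 0.89986 m = 89.99 cm


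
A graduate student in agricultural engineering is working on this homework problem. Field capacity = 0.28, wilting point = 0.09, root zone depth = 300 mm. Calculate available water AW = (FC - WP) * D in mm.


AW = (FC - WP) * D
   = (0.28 - 0.09) * 300
   = 0.19 * 300
   = 57 mm


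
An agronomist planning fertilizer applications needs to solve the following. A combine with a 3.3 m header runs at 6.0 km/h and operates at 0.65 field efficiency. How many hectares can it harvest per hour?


C = w * v * eta_f / 10
  = 3.3 * 6.0 * 0.65 / 10
  = 12.87 / 10
  = 1.29 ha/h


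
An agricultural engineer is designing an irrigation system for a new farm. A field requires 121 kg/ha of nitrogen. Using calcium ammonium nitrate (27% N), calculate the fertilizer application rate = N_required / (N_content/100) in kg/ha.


Rate = N_required / (N_content / 100)
     = 121 / (27 / 100)
     = 121 / 0.27
     = 448.15 kg/ha


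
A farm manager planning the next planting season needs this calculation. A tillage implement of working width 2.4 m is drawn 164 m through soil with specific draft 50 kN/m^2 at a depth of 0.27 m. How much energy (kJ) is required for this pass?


E = k * d * w * L
  = 50 * 0.27 * 2.4 * 164
  = 5313.60 kJ


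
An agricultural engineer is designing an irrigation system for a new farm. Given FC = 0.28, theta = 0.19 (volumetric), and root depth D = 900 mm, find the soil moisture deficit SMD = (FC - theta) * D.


SMD = (FC - theta) * D
    = (0.28 - 0.19) * 900
    = 0.090 * 900
    = 81 mm


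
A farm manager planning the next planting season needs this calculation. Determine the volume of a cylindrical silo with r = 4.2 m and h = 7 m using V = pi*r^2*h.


V = pi * r^2 * h
  = pi * 4.2^2 * 7
  = pi * 17.64 * 7
  = 387.92 m^3


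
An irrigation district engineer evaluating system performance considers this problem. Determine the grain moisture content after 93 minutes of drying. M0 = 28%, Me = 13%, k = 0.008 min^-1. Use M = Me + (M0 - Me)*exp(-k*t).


M = Me + (M0 - Me) * e^(-k*t)
  = 13 + (28 - 13) * e^(-0.008*93)
  = 13 + 15 * e^(-0.744)
  = 13 + 15 * 0.47521
  = 13 + 7.1281
  = 20.13%


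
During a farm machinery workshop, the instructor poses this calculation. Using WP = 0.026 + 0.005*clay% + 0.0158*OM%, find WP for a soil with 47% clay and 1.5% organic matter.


WP = 0.026 + 0.005*47 + 0.0158*1.5
   = 0.026 + 0.2350 + 0.0237
   = 0.2847


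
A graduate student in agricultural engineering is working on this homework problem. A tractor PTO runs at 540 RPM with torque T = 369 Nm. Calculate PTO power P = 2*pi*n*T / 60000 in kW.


P = 2*pi*n*T / 60000
  = 2*pi * 540 * 369 / 60000
  = 1251987.50 / 60000
  = 20.87 kW


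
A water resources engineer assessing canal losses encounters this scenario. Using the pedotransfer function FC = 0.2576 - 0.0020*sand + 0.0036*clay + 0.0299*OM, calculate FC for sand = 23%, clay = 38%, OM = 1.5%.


FC = 0.2576 - 0.0020*23 + 0.0036*38 + 0.0299*1.5
   = 0.2576 - 0.0460 + 0.1368 + 0.0449
   = 0.3933


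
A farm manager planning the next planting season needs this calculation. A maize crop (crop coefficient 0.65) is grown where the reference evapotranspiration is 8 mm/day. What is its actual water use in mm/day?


ETc = Kc * ET0
    = 0.65 * 8
    = 5.20 mm/day


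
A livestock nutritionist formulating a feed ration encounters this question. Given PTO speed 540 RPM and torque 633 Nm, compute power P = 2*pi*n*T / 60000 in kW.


P = 2*pi*n*T / 60000
  = 2*pi * 540 * 633 / 60000
  = 2147718.40 / 60000
  = 35.80 kW


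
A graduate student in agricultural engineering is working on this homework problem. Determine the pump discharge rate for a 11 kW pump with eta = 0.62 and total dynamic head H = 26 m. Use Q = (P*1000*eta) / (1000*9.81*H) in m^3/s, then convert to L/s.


Q = (P * 1000 * eta) / (rho * g * H)
  = (11 * 1000 * 0.62) / (1000 * 9.81 * 26)
  = 6820 / 255060
  = 0.02674 m^3/s = 26.74 L/s


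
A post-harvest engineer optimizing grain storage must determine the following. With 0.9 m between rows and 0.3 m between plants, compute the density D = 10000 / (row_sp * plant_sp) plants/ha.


D = 10000 / (row_sp * plant_sp)
  = 10000 / (0.9 * 0.3)
  = 10000 / 0.2700
  = 37037.04 plants/ha


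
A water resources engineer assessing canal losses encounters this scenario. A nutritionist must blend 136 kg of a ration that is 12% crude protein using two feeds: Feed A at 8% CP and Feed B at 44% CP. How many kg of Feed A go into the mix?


parts_A = CP_b - target = 44 - 12 = 32
parts_B = target - CP_a = 12 - 8 = 4
total_parts = 32 + 4 = 36
Feed A = 136 * 32 / 36 = 120.89 kg
Feed B = 136 * 4 / 36 = 15.11 kg

120.89 kg


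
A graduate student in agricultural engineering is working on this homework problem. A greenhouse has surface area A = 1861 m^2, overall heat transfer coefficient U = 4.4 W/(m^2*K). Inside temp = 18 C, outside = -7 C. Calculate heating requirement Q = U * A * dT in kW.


dT = 18 - (-7) = 25 K
Q = U * A * dT
  = 4.4 * 1861 * 25
  = 204710 W = 204.71 kW


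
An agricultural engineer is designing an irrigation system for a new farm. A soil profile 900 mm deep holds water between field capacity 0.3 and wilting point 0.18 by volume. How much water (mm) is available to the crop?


AW = (FC - WP) * D
   = (0.3 - 0.18) * 900
   = 0.12 * 900
   = 108 mm


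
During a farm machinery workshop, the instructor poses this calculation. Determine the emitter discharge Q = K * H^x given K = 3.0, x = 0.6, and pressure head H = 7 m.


Q = K * H^x
  = 3.0 * 7^0.6
  = 3.0 * 3.2141
  = 9.64 L/h


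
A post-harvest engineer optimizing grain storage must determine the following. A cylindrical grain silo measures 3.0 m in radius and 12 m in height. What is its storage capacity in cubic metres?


V = pi * r^2 * h
  = pi * 3.0^2 * 12
  = pi * 9 * 12
  = 339.29 m^3


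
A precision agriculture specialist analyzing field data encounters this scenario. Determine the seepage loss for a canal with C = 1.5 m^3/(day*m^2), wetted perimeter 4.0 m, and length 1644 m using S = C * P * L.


S = C * P * L
  = 1.5 * 4.0 * 1644
  = 9864 m^3/day


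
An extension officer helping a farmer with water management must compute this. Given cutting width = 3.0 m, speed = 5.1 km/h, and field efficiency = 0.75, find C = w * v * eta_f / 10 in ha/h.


C = w * v * eta_f / 10
  = 3.0 * 5.1 * 0.75 / 10
  = 11.48 / 10
  = 1.15 ha/h


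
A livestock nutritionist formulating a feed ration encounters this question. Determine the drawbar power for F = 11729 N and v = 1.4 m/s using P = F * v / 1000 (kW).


P = F * v / 1000
  = 11729 * 1.4 / 1000
  = 16420.60 / 1000
  = 16.42 kW


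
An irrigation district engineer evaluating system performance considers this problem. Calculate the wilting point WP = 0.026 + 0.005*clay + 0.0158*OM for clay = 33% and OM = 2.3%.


WP = 0.026 + 0.005*33 + 0.0158*2.3
   = 0.026 + 0.1650 + 0.0363
   = 0.2273


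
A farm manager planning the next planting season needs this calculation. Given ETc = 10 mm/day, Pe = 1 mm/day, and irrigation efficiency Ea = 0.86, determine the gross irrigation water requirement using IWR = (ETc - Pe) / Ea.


IWR = (ETc - Pe) / Ea
    = (10 - 1) / 0.86
    = 9 / 0.86
    = 10.47 mm/day


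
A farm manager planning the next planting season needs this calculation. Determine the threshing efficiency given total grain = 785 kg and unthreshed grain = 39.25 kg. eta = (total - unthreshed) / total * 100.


eta = (total - unthreshed) / total * 100
    = (785 - 39.25) / 785 * 100
    = 745.75 / 785 * 100
    = 95%


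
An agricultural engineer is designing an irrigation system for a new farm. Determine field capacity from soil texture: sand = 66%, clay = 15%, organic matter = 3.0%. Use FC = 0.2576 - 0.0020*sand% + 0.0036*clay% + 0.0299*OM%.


FC = 0.2576 - 0.0020*66 + 0.0036*15 + 0.0299*3.0
   = 0.2576 - 0.1320 + 0.0540 + 0.0897
   = 0.2693


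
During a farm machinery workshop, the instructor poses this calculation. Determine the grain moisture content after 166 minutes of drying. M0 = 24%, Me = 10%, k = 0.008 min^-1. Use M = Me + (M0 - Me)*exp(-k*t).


M = Me + (M0 - Me) * e^(-k*t)
  = 10 + (24 - 10) * e^(-0.008*166)
  = 10 + 14 * e^(-1.328)
  = 10 + 14 * 0.26501
  = 10 + 3.7101
  = 13.71%


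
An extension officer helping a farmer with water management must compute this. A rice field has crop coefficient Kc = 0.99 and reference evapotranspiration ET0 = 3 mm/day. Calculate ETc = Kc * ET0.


ETc = Kc * ET0
    = 0.99 * 3
    = 2.97 mm/day


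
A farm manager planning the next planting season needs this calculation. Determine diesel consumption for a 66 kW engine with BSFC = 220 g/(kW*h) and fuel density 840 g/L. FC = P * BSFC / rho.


FC = P * BSFC / rho_fuel
   = 66 * 220 / 840
   = 14520 / 840
   = 17.29 L/h


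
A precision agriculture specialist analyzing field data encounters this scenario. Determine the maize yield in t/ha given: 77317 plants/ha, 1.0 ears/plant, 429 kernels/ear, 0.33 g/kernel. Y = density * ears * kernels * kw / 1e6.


Y = density * ears * kernels * kw
  = 77317 * 1.0 * 429 * 0.33 g/ha
  = 10945767.69 g/ha
  = 10945.77 kg/ha = 10.95 t/ha


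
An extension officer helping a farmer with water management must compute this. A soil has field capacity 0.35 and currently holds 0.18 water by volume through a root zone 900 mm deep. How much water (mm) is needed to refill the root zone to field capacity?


SMD = (FC - theta) * D
    = (0.35 - 0.18) * 900
    = 0.170 * 900
    = 153 mm


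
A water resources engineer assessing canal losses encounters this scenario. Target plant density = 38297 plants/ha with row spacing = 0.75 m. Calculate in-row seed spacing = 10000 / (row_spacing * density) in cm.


spacing = 10000 / (row_sp * density)
        = 10000 / (0.75 * 38297)
        = 10000 / 28722.75
        = 0.34816 m = 34.82 cm


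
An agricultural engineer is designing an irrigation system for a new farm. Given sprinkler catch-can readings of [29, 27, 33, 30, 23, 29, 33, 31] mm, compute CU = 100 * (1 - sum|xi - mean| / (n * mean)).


xbar = 235 / 8 = 29.375
sum|xi - xbar| = 19
CU = 100 * (1 - 19 / (8 * 29.375))
   = 100 * (1 - 0.0809)
   = 91.91%


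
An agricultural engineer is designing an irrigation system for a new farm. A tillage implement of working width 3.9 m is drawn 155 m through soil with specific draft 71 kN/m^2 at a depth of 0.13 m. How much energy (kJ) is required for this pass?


E = k * d * w * L
  = 71 * 0.13 * 3.9 * 155
  = 5579.54 kJ


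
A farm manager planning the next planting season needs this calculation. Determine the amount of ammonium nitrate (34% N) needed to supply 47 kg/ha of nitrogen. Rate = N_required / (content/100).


Rate = N_required / (N_content / 100)
     = 47 / (34 / 100)
     = 47 / 0.34
     = 138.24 kg/ha


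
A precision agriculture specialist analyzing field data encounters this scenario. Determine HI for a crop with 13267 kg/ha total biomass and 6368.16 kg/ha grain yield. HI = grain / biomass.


HI = grain_yield / biomass
   = 6368.16 / 13267
   = 0.48


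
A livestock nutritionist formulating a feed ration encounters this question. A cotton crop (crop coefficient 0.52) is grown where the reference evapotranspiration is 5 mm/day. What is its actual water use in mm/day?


ETc = Kc * ET0
    = 0.52 * 5
    = 2.60 mm/day


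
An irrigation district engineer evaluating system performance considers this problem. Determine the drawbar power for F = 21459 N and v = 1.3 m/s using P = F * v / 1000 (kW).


P = F * v / 1000
  = 21459 * 1.3 / 1000
  = 27896.70 / 1000
  = 27.90 kW


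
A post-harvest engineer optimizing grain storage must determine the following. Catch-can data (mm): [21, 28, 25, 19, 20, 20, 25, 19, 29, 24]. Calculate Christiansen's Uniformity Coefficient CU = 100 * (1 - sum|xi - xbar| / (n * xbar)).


xbar = 230 / 10 = 23
sum|xi - xbar| = 32
CU = 100 * (1 - 32 / (10 * 23))
   = 100 * (1 - 0.1391)
   = 86.09%


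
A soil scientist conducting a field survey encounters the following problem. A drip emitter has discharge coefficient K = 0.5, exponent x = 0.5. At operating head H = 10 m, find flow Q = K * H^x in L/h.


Q = K * H^x
  = 0.5 * 10^0.5
  = 0.5 * 3.1623
  = 1.58 L/h


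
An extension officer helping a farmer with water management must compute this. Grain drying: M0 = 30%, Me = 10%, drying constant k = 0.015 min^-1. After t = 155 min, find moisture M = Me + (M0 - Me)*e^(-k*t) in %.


M = Me + (M0 - Me) * e^(-k*t)
  = 10 + (30 - 10) * e^(-0.015*155)
  = 10 + 20 * e^(-2.325)
  = 10 + 20 * 0.09778
  = 10 + 1.9557
  = 11.96%


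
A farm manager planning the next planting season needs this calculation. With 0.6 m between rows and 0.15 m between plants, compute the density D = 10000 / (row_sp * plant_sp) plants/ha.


D = 10000 / (row_sp * plant_sp)
  = 10000 / (0.6 * 0.15)
  = 10000 / 0.0900
  = 111111.11 plants/ha


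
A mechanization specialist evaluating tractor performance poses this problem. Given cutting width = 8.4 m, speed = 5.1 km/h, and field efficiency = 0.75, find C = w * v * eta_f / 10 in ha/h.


C = w * v * eta_f / 10
  = 8.4 * 5.1 * 0.75 / 10
  = 32.13 / 10
  = 3.21 ha/h


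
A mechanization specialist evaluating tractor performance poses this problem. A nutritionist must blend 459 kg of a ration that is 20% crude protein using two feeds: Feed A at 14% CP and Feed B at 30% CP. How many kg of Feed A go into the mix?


parts_A = CP_b - target = 30 - 20 = 10
parts_B = target - CP_a = 20 - 14 = 6
total_parts = 10 + 6 = 16
Feed A = 459 * 10 / 16 = 286.88 kg
Feed B = 459 * 6 / 16 = 172.13 kg

286.88 kg


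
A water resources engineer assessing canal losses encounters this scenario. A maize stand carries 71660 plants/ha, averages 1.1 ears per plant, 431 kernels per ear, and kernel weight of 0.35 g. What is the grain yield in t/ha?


Y = density * ears * kernels * kw
  = 71660 * 1.1 * 431 * 0.35 g/ha
  = 11890902.10 g/ha
  = 11890.90 kg/ha = 11.89 t/ha


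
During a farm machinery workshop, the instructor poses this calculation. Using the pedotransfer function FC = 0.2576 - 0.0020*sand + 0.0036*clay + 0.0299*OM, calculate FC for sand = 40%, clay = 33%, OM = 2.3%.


FC = 0.2576 - 0.0020*40 + 0.0036*33 + 0.0299*2.3
   = 0.2576 - 0.0800 + 0.1188 + 0.0688
   = 0.3652


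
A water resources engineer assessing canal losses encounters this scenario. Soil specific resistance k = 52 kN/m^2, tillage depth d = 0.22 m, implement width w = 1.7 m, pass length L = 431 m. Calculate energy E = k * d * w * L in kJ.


E = k * d * w * L
  = 52 * 0.22 * 1.7 * 431
  = 8382.09 kJ


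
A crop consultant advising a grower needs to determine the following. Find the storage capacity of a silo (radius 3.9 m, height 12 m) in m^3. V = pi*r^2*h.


V = pi * r^2 * h
  = pi * 3.9^2 * 12
  = pi * 15.21 * 12
  = 573.40 m^3


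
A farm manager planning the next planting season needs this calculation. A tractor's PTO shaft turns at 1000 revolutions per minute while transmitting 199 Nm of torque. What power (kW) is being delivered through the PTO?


P = 2*pi*n*T / 60000
  = 2*pi * 1000 * 199 / 60000
  = 1250353.88 / 60000
  = 20.84 kW


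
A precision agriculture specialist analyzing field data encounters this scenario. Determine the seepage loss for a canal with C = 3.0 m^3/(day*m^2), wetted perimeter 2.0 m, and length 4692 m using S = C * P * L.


S = C * P * L
  = 3.0 * 2.0 * 4692
  = 28152 m^3/day


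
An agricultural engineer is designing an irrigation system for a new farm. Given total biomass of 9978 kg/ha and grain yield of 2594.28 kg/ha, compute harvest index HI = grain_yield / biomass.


HI = grain_yield / biomass
   = 2594.28 / 9978
   = 0.26


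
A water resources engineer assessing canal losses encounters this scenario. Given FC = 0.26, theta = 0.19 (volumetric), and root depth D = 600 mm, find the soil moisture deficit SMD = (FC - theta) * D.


SMD = (FC - theta) * D
    = (0.26 - 0.19) * 600
    = 0.070 * 600
    = 42 mm


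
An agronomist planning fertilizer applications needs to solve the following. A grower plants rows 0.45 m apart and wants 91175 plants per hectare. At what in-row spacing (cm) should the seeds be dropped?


spacing = 10000 / (row_sp * density)
        = 10000 / (0.45 * 91175)
        = 10000 / 41028.75
        = 0.24373 m = 24.37 cm


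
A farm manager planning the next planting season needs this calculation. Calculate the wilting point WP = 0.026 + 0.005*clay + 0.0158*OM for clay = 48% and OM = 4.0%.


WP = 0.026 + 0.005*48 + 0.0158*4.0
   = 0.026 + 0.2400 + 0.0632
   = 0.3292


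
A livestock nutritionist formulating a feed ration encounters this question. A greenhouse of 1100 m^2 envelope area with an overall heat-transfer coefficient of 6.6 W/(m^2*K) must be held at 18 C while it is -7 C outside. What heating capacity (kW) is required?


dT = 18 - (-7) = 25 K
Q = U * A * dT
  = 6.6 * 1100 * 25
  = 181500 W = 181.50 kW


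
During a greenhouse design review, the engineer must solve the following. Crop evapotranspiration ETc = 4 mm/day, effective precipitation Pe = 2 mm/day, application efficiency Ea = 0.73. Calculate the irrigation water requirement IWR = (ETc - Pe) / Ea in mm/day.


IWR = (ETc - Pe) / Ea
    = (4 - 2) / 0.73
    = 2 / 0.73
    = 2.74 mm/day


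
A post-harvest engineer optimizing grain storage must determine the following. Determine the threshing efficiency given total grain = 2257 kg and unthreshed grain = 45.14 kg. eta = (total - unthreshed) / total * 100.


eta = (total - unthreshed) / total * 100
    = (2257 - 45.14) / 2257 * 100
    = 2211.86 / 2257 * 100
    = 98%


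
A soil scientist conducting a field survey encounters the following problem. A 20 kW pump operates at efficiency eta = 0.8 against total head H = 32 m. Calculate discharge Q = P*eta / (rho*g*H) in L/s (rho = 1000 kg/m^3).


Q = (P * 1000 * eta) / (rho * g * H)
  = (20 * 1000 * 0.8) / (1000 * 9.81 * 32)
  = 16000 / 313920
  = 0.05097 m^3/s = 50.97 L/s


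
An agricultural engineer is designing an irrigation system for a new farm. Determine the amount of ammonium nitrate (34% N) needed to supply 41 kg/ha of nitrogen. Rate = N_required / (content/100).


Rate = N_required / (N_content / 100)
     = 41 / (34 / 100)
     = 41 / 0.34
     = 120.59 kg/ha


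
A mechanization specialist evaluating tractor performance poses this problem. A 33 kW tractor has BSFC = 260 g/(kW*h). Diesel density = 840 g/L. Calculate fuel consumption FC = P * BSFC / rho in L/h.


FC = P * BSFC / rho_fuel
   = 33 * 260 / 840
   = 8580 / 840
   = 10.21 L/h


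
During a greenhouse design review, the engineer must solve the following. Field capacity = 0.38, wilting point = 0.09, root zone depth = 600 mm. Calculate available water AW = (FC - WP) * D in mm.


AW = (FC - WP) * D
   = (0.38 - 0.09) * 600
   = 0.29 * 600
   = 174 mm


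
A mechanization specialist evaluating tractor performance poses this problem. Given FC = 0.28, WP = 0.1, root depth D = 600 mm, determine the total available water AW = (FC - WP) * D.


AW = (FC - WP) * D
   = (0.28 - 0.1) * 600
   = 0.18 * 600
   = 108 mm


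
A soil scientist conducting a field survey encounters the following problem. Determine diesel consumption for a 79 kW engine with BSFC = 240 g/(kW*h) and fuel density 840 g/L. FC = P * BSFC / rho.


FC = P * BSFC / rho_fuel
   = 79 * 240 / 840
   = 18960 / 840
   = 22.57 L/h


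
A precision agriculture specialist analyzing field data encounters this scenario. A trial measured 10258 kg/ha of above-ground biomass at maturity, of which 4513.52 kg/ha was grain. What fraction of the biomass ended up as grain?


HI = grain_yield / biomass
   = 4513.52 / 10258
   = 0.44


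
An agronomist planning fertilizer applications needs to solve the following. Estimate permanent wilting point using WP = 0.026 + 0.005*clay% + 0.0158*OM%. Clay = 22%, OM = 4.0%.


WP = 0.026 + 0.005*22 + 0.0158*4.0
   = 0.026 + 0.1100 + 0.0632
   = 0.1992


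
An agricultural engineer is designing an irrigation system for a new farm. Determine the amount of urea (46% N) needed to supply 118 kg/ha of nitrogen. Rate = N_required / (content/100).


Rate = N_required / (N_content / 100)
     = 118 / (46 / 100)
     = 118 / 0.46
     = 256.52 kg/ha


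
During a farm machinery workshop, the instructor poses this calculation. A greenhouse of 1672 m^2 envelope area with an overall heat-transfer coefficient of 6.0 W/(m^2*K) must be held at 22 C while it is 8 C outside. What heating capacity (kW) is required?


dT = 22 - (8) = 14 K
Q = U * A * dT
  = 6.0 * 1672 * 14
  = 140448 W = 140.45 kW


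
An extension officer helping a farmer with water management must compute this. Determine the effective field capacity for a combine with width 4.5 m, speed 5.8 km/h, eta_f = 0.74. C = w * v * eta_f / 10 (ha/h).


C = w * v * eta_f / 10
  = 4.5 * 5.8 * 0.74 / 10
  = 19.31 / 10
  = 1.93 ha/h


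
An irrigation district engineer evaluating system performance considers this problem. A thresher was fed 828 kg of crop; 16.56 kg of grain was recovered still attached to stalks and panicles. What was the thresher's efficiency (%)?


eta = (total - unthreshed) / total * 100
    = (828 - 16.56) / 828 * 100
    = 811.44 / 828 * 100
    = 98%


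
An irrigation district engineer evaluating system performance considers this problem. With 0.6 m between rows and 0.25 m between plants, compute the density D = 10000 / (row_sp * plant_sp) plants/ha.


D = 10000 / (row_sp * plant_sp)
  = 10000 / (0.6 * 0.25)
  = 10000 / 0.1500
  = 66666.67 plants/ha


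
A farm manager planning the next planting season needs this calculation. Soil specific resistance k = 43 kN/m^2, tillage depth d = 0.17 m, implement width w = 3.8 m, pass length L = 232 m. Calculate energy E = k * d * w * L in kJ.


E = k * d * w * L
  = 43 * 0.17 * 3.8 * 232
  = 6444.50 kJ


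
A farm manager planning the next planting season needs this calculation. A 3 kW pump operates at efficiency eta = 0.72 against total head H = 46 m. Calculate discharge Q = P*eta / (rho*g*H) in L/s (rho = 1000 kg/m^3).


Q = (P * 1000 * eta) / (rho * g * H)
  = (3 * 1000 * 0.72) / (1000 * 9.81 * 46)
  = 2160 / 451260
  = 0.00479 m^3/s = 4.79 L/s


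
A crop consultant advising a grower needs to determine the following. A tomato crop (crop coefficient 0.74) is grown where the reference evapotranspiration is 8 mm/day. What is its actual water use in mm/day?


ETc = Kc * ET0
    = 0.74 * 8
    = 5.92 mm/day


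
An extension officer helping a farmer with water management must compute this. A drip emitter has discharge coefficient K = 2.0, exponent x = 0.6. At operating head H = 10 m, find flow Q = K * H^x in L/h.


Q = K * H^x
  = 2.0 * 10^0.6
  = 2.0 * 3.9811
  = 7.96 L/h


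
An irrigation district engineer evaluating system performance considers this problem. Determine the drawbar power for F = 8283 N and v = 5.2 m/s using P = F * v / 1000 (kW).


P = F * v / 1000
  = 8283 * 5.2 / 1000
  = 43071.60 / 1000
  = 43.07 kW


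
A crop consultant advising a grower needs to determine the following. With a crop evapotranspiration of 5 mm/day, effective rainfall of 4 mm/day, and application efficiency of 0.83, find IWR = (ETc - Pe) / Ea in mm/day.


IWR = (ETc - Pe) / Ea
    = (5 - 4) / 0.83
    = 1 / 0.83
    = 1.20 mm/day


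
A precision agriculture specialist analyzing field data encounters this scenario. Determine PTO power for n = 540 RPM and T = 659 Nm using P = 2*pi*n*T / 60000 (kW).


P = 2*pi*n*T / 60000
  = 2*pi * 540 * 659 / 60000
  = 2235934.32 / 60000
  = 37.27 kW


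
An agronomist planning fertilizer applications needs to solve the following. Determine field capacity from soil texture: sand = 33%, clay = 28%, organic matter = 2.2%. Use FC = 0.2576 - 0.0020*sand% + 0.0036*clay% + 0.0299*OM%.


FC = 0.2576 - 0.0020*33 + 0.0036*28 + 0.0299*2.2
   = 0.2576 - 0.0660 + 0.1008 + 0.0658
   = 0.3582


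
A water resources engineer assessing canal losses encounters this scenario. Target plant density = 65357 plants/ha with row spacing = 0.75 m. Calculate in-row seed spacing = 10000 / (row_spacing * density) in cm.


spacing = 10000 / (row_sp * density)
        = 10000 / (0.75 * 65357)
        = 10000 / 49017.75
        = 0.20401 m = 20.40 cm


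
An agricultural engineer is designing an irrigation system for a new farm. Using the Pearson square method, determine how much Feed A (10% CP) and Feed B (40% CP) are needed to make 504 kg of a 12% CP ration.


parts_A = CP_b - target = 40 - 12 = 28
parts_B = target - CP_a = 12 - 10 = 2
total_parts = 28 + 2 = 30
Feed A = 504 * 28 / 30 = 470.40 kg
Feed B = 504 * 2 / 30 = 33.60 kg

470.40 kg


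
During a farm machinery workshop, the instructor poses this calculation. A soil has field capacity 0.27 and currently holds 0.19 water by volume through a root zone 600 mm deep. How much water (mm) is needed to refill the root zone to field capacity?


SMD = (FC - theta) * D
    = (0.27 - 0.19) * 600
    = 0.080 * 600
    = 48 mm


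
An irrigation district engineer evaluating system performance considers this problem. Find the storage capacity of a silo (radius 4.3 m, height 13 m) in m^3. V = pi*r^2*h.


V = pi * r^2 * h
  = pi * 4.3^2 * 13
  = pi * 18.49 * 13
  = 755.14 m^3


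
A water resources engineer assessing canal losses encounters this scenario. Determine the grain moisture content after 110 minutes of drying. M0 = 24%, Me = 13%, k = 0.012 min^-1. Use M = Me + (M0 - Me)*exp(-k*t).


M = Me + (M0 - Me) * e^(-k*t)
  = 13 + (24 - 13) * e^(-0.012*110)
  = 13 + 11 * e^(-1.320)
  = 13 + 11 * 0.26714
  = 13 + 2.9385
  = 15.94%


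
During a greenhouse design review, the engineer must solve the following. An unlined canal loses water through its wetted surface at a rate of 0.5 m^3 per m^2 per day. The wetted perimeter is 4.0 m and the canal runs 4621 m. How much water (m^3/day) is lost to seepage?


S = C * P * L
  = 0.5 * 4.0 * 4621
  = 9242 m^3/day


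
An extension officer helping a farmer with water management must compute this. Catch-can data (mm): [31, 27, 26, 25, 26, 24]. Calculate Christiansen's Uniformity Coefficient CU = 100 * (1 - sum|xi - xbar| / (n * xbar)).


xbar = 159 / 6 = 26.500
sum|xi - xbar| = 10
CU = 100 * (1 - 10 / (6 * 26.500))
   = 100 * (1 - 0.0629)
   = 93.71%


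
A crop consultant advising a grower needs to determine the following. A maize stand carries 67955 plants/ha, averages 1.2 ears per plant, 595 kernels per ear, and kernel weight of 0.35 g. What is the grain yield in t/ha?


Y = density * ears * kernels * kw
  = 67955 * 1.2 * 595 * 0.35 g/ha
  = 16981954.50 g/ha
  = 16981.95 kg/ha = 16.98 t/ha


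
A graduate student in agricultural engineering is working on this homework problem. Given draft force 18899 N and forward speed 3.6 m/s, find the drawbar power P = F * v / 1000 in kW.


P = F * v / 1000
  = 18899 * 3.6 / 1000
  = 68036.40 / 1000
  = 68.04 kW


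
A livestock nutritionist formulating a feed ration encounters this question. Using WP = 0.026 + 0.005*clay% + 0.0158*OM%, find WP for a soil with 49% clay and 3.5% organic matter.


WP = 0.026 + 0.005*49 + 0.0158*3.5
   = 0.026 + 0.2450 + 0.0553
   = 0.3263


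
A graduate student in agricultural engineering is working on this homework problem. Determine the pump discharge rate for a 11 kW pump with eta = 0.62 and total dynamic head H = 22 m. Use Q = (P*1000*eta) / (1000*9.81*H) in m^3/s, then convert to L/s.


Q = (P * 1000 * eta) / (rho * g * H)
  = (11 * 1000 * 0.62) / (1000 * 9.81 * 22)
  = 6820 / 215820
  = 0.03160 m^3/s = 31.60 L/s


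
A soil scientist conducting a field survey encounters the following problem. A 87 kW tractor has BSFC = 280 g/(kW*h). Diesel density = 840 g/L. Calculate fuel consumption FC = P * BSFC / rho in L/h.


FC = P * BSFC / rho_fuel
   = 87 * 280 / 840
   = 24360 / 840
   = 29 L/h
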